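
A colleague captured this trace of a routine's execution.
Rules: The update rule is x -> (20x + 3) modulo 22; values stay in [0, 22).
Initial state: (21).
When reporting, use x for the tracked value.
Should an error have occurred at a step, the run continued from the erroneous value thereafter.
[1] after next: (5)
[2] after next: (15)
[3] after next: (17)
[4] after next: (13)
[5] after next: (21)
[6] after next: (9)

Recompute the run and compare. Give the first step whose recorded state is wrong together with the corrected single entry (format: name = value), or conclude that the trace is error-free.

step 6, x = 5

Recomputing the run from the initial state:
step 1: x = 5
step 2: x = 15
step 3: x = 17
step 4: x = 13
step 5: x = 21
step 6: x = 5
The first disagreement with the trace is at step 6, where the value should be x = 5.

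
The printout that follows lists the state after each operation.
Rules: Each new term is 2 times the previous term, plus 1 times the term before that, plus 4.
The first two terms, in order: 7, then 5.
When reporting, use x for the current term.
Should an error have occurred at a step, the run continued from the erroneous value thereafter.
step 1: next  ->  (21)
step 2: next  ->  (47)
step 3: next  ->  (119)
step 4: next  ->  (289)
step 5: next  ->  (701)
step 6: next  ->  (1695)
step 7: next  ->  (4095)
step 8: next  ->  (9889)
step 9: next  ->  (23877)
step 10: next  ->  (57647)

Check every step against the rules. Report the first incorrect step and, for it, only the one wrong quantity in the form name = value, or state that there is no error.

step 1: x = 2*(5) + (1)*(7) + (4) = 21 -> no discrepancy
step 2: x = 2*(21) + (1)*(5) + (4) = 51 -> not what was recorded
First deviation found at step 2; the corrected entry is x = 51.

step 2, x = 51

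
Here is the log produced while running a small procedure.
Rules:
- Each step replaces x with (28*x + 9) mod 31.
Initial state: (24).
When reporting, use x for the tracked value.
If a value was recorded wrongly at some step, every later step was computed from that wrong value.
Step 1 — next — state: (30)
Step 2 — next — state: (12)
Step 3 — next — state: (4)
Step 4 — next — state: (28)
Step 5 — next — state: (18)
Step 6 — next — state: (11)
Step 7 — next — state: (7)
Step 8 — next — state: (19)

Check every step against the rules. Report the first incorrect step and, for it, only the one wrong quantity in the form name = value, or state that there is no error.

step 6, x = 17

1. x = (28*24 + 9) mod 31 = 30 (exactly as logged)
2. x = (28*30 + 9) mod 31 = 12 (exactly as logged)
3. x = (28*12 + 9) mod 31 = 4 (same as recorded)
4. x = (28*4 + 9) mod 31 = 28 (consistent with the log)
5. x = (28*28 + 9) mod 31 = 18 (verified)
6. x = (28*18 + 9) mod 31 = 17 (the log disagrees here)
First deviation found at step 6; the corrected entry is x = 17.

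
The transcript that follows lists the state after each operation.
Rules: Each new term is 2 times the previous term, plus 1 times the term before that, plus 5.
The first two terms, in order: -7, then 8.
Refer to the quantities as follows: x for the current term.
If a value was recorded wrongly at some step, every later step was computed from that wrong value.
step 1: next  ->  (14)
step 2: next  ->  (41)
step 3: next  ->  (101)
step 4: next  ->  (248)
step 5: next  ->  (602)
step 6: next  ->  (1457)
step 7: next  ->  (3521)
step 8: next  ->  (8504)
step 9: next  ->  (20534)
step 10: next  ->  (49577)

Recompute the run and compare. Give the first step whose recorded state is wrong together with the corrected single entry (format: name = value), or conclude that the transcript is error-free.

no error

Recomputing the run from the initial state:
step 1: x = 14
step 2: x = 41
step 3: x = 101
step 4: x = 248
step 5: x = 602
step 6: x = 1457
step 7: x = 3521
step 8: x = 8504
step 9: x = 20534
step 10: x = 49577
This matches the transcript at every step.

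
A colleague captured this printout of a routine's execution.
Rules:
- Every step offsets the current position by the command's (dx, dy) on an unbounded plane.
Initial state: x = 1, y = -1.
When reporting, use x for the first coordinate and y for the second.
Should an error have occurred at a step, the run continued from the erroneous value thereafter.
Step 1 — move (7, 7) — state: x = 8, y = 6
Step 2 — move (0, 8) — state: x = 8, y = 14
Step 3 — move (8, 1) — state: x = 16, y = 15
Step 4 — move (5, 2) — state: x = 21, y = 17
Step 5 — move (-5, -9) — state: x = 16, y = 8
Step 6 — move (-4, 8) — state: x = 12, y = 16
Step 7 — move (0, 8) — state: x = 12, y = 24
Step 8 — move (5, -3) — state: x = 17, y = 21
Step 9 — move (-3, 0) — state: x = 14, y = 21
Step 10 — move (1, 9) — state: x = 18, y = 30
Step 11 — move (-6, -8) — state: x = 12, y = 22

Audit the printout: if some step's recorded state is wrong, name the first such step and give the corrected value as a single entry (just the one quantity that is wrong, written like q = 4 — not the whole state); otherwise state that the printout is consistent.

step 10, x = 15

1. x = 1 + (7) = 8, y = -1 + (7) = 6 (agrees with the printout)
2. x = 8 + (0) = 8, y = 6 + (8) = 14 (exactly as logged)
3. x = 8 + (8) = 16, y = 14 + (1) = 15 (same as recorded)
4. x = 16 + (5) = 21, y = 15 + (2) = 17 (consistent with the printout)
5. x = 21 + (-5) = 16, y = 17 + (-9) = 8 (agrees with the printout)
6. x = 16 + (-4) = 12, y = 8 + (8) = 16 (exactly as logged)
7. x = 12 + (0) = 12, y = 16 + (8) = 24 (agrees with the printout)
8. x = 12 + (5) = 17, y = 24 + (-3) = 21 (in agreement)
9. x = 17 + (-3) = 14, y = 21 + (0) = 21 (in agreement)
10. x = 14 + (1) = 15, y = 21 + (9) = 30 (the recorded entry deviates here)
The earliest wrong entry is at step 10: it should read x = 15.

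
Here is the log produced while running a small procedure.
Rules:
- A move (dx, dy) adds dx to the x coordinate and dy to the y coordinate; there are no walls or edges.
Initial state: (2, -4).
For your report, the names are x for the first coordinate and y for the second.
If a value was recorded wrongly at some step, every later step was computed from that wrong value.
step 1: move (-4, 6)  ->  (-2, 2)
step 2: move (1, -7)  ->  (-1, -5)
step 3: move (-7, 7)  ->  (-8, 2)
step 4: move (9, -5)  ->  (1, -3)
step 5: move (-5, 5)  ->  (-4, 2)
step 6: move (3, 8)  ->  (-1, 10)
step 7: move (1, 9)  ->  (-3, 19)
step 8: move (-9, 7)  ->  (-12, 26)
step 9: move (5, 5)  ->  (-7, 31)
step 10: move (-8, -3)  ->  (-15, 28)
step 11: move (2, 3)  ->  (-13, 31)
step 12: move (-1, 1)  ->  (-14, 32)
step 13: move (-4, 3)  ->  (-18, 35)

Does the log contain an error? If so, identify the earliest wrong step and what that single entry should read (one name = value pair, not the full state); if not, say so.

Recomputing the run from the initial state:
step 1: x = -2, y = 2
step 2: x = -1, y = -5
step 3: x = -8, y = 2
step 4: x = 1, y = -3
step 5: x = -4, y = 2
step 6: x = -1, y = 10
step 7: x = 0, y = 19
step 8: x = -9, y = 26
step 9: x = -4, y = 31
step 10: x = -12, y = 28
step 11: x = -10, y = 31
step 12: x = -11, y = 32
step 13: x = -15, y = 35
The first disagreement with the log is at step 7, where the value should be x = 0.

step 7, x = 0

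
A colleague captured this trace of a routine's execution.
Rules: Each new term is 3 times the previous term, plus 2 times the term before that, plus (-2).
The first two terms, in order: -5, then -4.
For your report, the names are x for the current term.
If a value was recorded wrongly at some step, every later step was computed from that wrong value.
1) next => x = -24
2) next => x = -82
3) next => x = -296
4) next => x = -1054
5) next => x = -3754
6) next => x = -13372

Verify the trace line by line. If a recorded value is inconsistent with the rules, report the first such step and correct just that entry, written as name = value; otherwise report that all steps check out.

step 5, x = -3756

1. x = 3*(-4) + (2)*(-5) + (-2) = -24 (confirmed correct)
2. x = 3*(-24) + (2)*(-4) + (-2) = -82 (matches)
3. x = 3*(-82) + (2)*(-24) + (-2) = -296 (agrees with the trace)
4. x = 3*(-296) + (2)*(-82) + (-2) = -1054 (consistent with the trace)
5. x = 3*(-1054) + (2)*(-296) + (-2) = -3756 (first mismatch against the trace)
The earliest wrong entry is at step 5: it should read x = -3756.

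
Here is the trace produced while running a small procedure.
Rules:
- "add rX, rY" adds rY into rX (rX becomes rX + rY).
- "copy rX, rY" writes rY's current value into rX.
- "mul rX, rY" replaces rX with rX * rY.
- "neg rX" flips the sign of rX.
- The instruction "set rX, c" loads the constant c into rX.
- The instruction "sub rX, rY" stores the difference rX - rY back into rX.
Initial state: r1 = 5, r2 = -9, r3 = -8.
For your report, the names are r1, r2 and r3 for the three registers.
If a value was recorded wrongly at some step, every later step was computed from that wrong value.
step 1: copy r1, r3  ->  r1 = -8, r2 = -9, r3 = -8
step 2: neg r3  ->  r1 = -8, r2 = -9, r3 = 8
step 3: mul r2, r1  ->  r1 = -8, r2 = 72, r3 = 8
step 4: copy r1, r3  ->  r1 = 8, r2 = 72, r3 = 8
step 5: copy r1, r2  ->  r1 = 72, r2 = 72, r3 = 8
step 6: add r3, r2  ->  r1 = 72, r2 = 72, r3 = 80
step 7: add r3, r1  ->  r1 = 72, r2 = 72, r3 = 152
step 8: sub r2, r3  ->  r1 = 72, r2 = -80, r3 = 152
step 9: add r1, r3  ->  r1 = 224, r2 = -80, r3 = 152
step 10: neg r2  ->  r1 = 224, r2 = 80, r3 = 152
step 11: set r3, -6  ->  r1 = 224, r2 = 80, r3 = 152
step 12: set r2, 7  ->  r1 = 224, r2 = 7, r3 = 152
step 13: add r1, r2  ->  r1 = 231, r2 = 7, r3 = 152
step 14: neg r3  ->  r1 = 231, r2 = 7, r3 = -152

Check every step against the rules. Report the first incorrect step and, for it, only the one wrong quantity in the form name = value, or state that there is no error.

step 11, r3 = -6

Recomputing the run from the initial state:
step 1: r1 = -8, r2 = -9, r3 = -8
step 2: r1 = -8, r2 = -9, r3 = 8
step 3: r1 = -8, r2 = 72, r3 = 8
step 4: r1 = 8, r2 = 72, r3 = 8
step 5: r1 = 72, r2 = 72, r3 = 8
step 6: r1 = 72, r2 = 72, r3 = 80
step 7: r1 = 72, r2 = 72, r3 = 152
step 8: r1 = 72, r2 = -80, r3 = 152
step 9: r1 = 224, r2 = -80, r3 = 152
step 10: r1 = 224, r2 = 80, r3 = 152
step 11: r1 = 224, r2 = 80, r3 = -6
step 12: r1 = 224, r2 = 7, r3 = -6
step 13: r1 = 231, r2 = 7, r3 = -6
step 14: r1 = 231, r2 = 7, r3 = 6
The first disagreement with the trace is at step 11, where the value should be r3 = -6.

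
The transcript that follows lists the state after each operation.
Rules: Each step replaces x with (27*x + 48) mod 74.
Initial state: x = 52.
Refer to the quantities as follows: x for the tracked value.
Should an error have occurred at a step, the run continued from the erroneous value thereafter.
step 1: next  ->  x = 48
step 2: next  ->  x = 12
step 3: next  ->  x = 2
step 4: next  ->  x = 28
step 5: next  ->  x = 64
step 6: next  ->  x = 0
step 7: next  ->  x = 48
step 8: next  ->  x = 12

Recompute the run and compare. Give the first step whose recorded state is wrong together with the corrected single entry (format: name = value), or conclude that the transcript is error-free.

Recomputing the run from the initial state:
step 1: x = 46
step 2: x = 32
step 3: x = 24
step 4: x = 30
step 5: x = 44
step 6: x = 52
step 7: x = 46
step 8: x = 32
The first disagreement with the transcript is at step 1, where the value should be x = 46.

step 1, x = 46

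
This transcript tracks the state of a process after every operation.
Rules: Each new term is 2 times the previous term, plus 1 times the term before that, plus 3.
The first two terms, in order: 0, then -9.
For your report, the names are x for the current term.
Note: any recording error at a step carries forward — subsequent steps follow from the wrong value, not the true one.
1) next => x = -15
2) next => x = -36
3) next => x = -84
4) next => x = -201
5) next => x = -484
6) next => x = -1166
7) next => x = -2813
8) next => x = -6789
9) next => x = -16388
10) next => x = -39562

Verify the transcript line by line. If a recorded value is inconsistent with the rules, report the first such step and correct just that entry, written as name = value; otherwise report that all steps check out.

Recomputing the run from the initial state:
step 1: x = -15
step 2: x = -36
step 3: x = -84
step 4: x = -201
step 5: x = -483
step 6: x = -1164
step 7: x = -2808
step 8: x = -6777
step 9: x = -16359
step 10: x = -39492
The first disagreement with the transcript is at step 5, where the value should be x = -483.

step 5, x = -483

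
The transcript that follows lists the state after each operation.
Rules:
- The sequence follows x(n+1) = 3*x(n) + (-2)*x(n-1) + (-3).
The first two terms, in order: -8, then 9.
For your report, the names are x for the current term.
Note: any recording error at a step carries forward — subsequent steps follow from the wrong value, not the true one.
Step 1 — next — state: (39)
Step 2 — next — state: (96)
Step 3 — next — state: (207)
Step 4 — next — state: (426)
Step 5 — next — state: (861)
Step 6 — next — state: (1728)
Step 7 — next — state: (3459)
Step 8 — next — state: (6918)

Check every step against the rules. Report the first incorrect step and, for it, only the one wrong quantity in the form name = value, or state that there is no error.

step 1, x = 40

1. x = 3*(9) + (-2)*(-8) + (-3) = 40 (first mismatch against the transcript)
That makes step 1 the first incorrect line — x = 40 is what it should show.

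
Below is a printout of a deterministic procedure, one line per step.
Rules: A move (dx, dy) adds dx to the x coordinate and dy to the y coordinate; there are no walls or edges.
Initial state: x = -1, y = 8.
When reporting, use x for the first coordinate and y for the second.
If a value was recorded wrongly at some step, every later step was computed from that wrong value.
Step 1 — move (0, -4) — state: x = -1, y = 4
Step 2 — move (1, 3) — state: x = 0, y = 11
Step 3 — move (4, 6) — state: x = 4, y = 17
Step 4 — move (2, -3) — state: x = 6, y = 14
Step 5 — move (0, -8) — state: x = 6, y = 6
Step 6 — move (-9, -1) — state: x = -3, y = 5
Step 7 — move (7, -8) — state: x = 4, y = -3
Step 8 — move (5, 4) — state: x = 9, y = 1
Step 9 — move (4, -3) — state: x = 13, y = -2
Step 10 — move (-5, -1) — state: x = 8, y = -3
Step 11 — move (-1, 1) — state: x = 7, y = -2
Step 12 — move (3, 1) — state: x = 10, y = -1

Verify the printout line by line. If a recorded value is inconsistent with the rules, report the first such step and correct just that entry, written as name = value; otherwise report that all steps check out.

step 2, y = 7

step 1: x = -1 + (0) = -1, y = 8 + (-4) = 4 -> no discrepancy
step 2: x = -1 + (1) = 0, y = 4 + (3) = 7 -> the printout disagrees here
Step 2 is the first one off; corrected, y = 7.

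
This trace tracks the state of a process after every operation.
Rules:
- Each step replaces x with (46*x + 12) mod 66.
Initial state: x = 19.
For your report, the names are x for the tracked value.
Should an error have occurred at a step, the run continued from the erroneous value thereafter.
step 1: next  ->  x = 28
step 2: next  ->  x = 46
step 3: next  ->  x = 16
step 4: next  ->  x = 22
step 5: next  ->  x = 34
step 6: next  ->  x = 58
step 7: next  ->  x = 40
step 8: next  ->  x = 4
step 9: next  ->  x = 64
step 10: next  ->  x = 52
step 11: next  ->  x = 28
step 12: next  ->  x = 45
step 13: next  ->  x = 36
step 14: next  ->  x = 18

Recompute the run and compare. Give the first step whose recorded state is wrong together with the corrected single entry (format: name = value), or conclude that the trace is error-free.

Step 1: x = (46*19 + 12) mod 66 = 28 — consistent with the trace.
Step 2: x = (46*28 + 12) mod 66 = 46 — consistent with the trace.
Step 3: x = (46*46 + 12) mod 66 = 16 — same as recorded.
Step 4: x = (46*16 + 12) mod 66 = 22 — in agreement.
Step 5: x = (46*22 + 12) mod 66 = 34 — matches.
Step 6: x = (46*34 + 12) mod 66 = 58 — confirmed correct.
Step 7: x = (46*58 + 12) mod 66 = 40 — confirmed correct.
Step 8: x = (46*40 + 12) mod 66 = 4 — same as recorded.
Step 9: x = (46*4 + 12) mod 66 = 64 — exactly as logged.
Step 10: x = (46*64 + 12) mod 66 = 52 — no discrepancy.
Step 11: x = (46*52 + 12) mod 66 = 28 — matches.
Step 12: x = (46*28 + 12) mod 66 = 46 — not what was recorded.
That makes step 12 the first incorrect line — x = 46 is what it should show.

step 12, x = 46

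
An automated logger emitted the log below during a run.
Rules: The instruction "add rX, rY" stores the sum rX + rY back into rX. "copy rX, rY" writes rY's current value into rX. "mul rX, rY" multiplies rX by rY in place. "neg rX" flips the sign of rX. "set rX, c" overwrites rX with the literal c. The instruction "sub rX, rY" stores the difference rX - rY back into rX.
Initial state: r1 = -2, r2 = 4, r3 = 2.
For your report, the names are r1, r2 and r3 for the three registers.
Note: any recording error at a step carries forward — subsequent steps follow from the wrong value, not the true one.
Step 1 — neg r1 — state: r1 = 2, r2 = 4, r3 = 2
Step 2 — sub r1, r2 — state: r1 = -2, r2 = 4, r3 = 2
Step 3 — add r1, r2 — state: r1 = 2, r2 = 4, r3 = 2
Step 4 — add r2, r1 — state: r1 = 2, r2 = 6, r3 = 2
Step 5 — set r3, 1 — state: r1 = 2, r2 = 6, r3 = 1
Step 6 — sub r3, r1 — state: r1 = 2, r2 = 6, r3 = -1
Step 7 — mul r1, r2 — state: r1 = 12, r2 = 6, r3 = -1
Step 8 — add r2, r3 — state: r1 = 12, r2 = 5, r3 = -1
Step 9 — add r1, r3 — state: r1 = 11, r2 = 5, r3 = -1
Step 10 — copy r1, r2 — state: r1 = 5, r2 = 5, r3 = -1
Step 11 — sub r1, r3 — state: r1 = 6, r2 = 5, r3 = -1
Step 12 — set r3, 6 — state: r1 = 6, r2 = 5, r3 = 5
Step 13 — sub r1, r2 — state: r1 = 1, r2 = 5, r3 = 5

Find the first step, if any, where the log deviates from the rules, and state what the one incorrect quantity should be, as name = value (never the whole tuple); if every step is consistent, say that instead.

Recomputing the run from the initial state:
step 1: r1 = 2, r2 = 4, r3 = 2
step 2: r1 = -2, r2 = 4, r3 = 2
step 3: r1 = 2, r2 = 4, r3 = 2
step 4: r1 = 2, r2 = 6, r3 = 2
step 5: r1 = 2, r2 = 6, r3 = 1
step 6: r1 = 2, r2 = 6, r3 = -1
step 7: r1 = 12, r2 = 6, r3 = -1
step 8: r1 = 12, r2 = 5, r3 = -1
step 9: r1 = 11, r2 = 5, r3 = -1
step 10: r1 = 5, r2 = 5, r3 = -1
step 11: r1 = 6, r2 = 5, r3 = -1
step 12: r1 = 6, r2 = 5, r3 = 6
step 13: r1 = 1, r2 = 5, r3 = 6
The first disagreement with the log is at step 12, where the value should be r3 = 6.

step 12, r3 = 6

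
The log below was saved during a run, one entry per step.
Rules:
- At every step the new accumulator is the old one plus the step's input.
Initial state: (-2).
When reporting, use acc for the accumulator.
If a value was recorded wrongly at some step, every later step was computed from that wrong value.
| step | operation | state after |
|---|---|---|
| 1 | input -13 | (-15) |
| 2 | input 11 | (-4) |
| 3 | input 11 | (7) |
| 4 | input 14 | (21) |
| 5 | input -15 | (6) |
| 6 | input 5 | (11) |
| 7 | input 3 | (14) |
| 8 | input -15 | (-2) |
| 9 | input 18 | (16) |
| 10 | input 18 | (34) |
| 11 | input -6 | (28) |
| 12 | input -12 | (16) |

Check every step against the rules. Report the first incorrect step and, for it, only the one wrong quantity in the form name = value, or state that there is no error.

step 8, acc = -1

step 1: acc = -2 + -13 = -15 -> in agreement
step 2: acc = -15 + 11 = -4 -> exactly as logged
step 3: acc = -4 + 11 = 7 -> agrees with the log
step 4: acc = 7 + 14 = 21 -> same as recorded
step 5: acc = 21 + -15 = 6 -> in agreement
step 6: acc = 6 + 5 = 11 -> agrees with the log
step 7: acc = 11 + 3 = 14 -> agrees with the log
step 8: acc = 14 + -15 = -1 -> the log has a different value
So the first discrepancy is step 8, where the right value is acc = -1.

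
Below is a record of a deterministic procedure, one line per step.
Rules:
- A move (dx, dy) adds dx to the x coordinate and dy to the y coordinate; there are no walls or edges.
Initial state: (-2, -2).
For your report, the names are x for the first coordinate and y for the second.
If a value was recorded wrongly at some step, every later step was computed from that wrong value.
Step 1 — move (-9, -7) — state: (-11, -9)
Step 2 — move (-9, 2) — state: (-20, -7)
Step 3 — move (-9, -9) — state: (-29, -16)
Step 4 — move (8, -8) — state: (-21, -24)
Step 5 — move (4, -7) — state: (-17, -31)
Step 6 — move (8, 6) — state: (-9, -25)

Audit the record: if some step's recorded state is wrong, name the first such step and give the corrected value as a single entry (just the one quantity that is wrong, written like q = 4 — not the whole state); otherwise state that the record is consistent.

Recomputing the run from the initial state:
step 1: x = -11, y = -9
step 2: x = -20, y = -7
step 3: x = -29, y = -16
step 4: x = -21, y = -24
step 5: x = -17, y = -31
step 6: x = -9, y = -25
This matches the record at every step.

no error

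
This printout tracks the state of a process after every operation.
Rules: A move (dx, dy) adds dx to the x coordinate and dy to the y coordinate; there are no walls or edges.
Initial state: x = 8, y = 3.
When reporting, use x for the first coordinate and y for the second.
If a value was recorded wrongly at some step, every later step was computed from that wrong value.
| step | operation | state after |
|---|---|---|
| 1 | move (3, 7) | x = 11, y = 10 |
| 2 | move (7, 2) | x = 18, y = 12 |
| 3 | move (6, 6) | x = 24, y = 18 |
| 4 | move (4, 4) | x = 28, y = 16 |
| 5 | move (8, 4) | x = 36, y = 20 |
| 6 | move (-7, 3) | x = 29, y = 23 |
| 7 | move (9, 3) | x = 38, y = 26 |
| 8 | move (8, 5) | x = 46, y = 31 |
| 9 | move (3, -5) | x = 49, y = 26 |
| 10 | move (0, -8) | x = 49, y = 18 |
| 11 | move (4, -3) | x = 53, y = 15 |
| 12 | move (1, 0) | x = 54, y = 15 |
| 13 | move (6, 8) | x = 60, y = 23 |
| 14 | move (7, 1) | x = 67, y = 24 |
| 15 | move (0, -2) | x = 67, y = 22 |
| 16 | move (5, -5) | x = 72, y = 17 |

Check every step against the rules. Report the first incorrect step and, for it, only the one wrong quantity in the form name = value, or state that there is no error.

step 4, y = 22

step 1: x = 8 + (3) = 11, y = 3 + (7) = 10 -> consistent with the printout
step 2: x = 11 + (7) = 18, y = 10 + (2) = 12 -> exactly as logged
step 3: x = 18 + (6) = 24, y = 12 + (6) = 18 -> agrees with the printout
step 4: x = 24 + (4) = 28, y = 18 + (4) = 22 -> the printout has a different value
The earliest wrong entry is at step 4: it should read y = 22.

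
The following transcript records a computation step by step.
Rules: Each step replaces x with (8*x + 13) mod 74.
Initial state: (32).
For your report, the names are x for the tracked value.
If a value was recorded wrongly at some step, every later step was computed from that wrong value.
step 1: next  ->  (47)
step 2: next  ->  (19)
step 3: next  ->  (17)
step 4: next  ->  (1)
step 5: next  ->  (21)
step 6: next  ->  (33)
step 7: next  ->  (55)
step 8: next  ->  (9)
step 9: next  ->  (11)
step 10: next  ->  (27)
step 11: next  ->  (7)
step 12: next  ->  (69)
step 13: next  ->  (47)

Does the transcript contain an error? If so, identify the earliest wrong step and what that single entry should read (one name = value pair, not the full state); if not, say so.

step 1: x = (8*32 + 13) mod 74 = 47 -> agrees with the transcript
step 2: x = (8*47 + 13) mod 74 = 19 -> matches
step 3: x = (8*19 + 13) mod 74 = 17 -> exactly as logged
step 4: x = (8*17 + 13) mod 74 = 1 -> matches
step 5: x = (8*1 + 13) mod 74 = 21 -> consistent with the transcript
step 6: x = (8*21 + 13) mod 74 = 33 -> matches
step 7: x = (8*33 + 13) mod 74 = 55 -> matches
step 8: x = (8*55 + 13) mod 74 = 9 -> no discrepancy
step 9: x = (8*9 + 13) mod 74 = 11 -> checks out
step 10: x = (8*11 + 13) mod 74 = 27 -> checks out
step 11: x = (8*27 + 13) mod 74 = 7 -> confirmed correct
step 12: x = (8*7 + 13) mod 74 = 69 -> checks out
step 13: x = (8*69 + 13) mod 74 = 47 -> exactly as logged
The recomputation confirms every line.

no error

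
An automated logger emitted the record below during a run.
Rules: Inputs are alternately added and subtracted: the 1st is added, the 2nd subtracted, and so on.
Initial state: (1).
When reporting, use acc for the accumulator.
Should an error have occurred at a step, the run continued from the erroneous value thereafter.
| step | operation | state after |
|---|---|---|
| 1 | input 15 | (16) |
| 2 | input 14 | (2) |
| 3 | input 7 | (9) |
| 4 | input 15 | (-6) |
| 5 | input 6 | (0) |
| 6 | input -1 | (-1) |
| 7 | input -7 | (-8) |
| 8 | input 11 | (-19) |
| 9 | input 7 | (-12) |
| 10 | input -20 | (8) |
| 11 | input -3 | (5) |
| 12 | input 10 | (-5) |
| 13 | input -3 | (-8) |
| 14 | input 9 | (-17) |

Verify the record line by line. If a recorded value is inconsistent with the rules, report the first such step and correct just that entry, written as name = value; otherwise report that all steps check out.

1. acc = 1 + 15 = 16 (verified)
2. acc = 16 - 14 = 2 (same as recorded)
3. acc = 2 + 7 = 9 (consistent with the record)
4. acc = 9 - 15 = -6 (agrees with the record)
5. acc = -6 + 6 = 0 (same as recorded)
6. acc = 0 - -1 = 1 (a discrepancy with the record)
Step 6 is the first one off; corrected, acc = 1.

step 6, acc = 1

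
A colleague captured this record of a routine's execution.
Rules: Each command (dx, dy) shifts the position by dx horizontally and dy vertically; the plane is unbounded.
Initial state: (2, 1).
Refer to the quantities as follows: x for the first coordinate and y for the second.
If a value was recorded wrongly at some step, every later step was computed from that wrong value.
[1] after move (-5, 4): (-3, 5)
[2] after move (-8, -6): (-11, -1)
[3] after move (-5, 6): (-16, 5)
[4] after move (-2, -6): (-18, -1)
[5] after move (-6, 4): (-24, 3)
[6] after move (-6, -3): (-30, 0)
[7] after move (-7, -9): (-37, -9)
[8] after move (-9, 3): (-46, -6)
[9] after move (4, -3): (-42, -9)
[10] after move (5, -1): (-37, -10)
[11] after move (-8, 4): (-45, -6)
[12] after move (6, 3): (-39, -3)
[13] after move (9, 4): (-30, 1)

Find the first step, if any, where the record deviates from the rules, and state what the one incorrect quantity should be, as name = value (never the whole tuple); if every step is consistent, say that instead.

no error

Recomputing the run from the initial state:
step 1: x = -3, y = 5
step 2: x = -11, y = -1
step 3: x = -16, y = 5
step 4: x = -18, y = -1
step 5: x = -24, y = 3
step 6: x = -30, y = 0
step 7: x = -37, y = -9
step 8: x = -46, y = -6
step 9: x = -42, y = -9
step 10: x = -37, y = -10
step 11: x = -45, y = -6
step 12: x = -39, y = -3
step 13: x = -30, y = 1
This matches the record at every step.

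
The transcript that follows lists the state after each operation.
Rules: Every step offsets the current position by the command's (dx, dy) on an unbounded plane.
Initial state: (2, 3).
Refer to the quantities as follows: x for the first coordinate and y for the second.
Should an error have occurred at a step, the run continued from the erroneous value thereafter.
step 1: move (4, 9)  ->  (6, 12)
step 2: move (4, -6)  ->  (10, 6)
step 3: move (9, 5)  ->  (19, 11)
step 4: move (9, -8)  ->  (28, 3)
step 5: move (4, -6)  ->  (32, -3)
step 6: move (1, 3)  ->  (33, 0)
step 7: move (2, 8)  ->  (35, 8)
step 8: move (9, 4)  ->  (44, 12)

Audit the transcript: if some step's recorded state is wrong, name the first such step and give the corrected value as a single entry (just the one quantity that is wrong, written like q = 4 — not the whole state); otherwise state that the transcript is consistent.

no error

1. x = 2 + (4) = 6, y = 3 + (9) = 12 (matches)
2. x = 6 + (4) = 10, y = 12 + (-6) = 6 (agrees with the transcript)
3. x = 10 + (9) = 19, y = 6 + (5) = 11 (verified)
4. x = 19 + (9) = 28, y = 11 + (-8) = 3 (verified)
5. x = 28 + (4) = 32, y = 3 + (-6) = -3 (verified)
6. x = 32 + (1) = 33, y = -3 + (3) = 0 (checks out)
7. x = 33 + (2) = 35, y = 0 + (8) = 8 (no discrepancy)
8. x = 35 + (9) = 44, y = 8 + (4) = 12 (exactly as logged)
Every step is consistent.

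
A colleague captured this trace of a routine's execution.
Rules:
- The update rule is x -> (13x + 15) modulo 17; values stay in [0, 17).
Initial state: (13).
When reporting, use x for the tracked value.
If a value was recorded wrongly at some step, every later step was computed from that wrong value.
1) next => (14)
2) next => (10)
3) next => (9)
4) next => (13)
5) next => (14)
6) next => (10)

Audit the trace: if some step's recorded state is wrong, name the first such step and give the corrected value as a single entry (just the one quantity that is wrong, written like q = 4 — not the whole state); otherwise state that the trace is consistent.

Recomputing the run from the initial state:
step 1: x = 14
step 2: x = 10
step 3: x = 9
step 4: x = 13
step 5: x = 14
step 6: x = 10
This matches the trace at every step.

no error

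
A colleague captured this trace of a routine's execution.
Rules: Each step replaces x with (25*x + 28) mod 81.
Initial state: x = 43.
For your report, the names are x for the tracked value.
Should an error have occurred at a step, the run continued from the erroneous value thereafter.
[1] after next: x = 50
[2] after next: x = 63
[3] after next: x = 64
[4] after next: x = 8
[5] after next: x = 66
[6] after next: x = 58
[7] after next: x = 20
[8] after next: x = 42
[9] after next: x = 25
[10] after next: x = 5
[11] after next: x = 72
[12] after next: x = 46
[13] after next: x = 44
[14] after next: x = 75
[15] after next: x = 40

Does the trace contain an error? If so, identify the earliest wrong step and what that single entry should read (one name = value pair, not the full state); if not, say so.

no error

Recomputing the run from the initial state:
step 1: x = 50
step 2: x = 63
step 3: x = 64
step 4: x = 8
step 5: x = 66
step 6: x = 58
step 7: x = 20
step 8: x = 42
step 9: x = 25
step 10: x = 5
step 11: x = 72
step 12: x = 46
step 13: x = 44
step 14: x = 75
step 15: x = 40
This matches the trace at every step.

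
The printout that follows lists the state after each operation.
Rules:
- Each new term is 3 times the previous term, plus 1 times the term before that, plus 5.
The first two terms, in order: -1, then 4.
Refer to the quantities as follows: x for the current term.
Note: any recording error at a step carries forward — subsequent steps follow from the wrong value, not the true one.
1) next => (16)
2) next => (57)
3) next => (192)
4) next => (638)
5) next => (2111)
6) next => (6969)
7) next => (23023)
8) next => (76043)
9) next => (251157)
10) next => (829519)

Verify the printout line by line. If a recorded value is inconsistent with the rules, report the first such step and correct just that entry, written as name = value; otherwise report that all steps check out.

step 6, x = 6976

Step 1: x = 3*(4) + (1)*(-1) + (5) = 16 — in agreement.
Step 2: x = 3*(16) + (1)*(4) + (5) = 57 — in agreement.
Step 3: x = 3*(57) + (1)*(16) + (5) = 192 — consistent with the printout.
Step 4: x = 3*(192) + (1)*(57) + (5) = 638 — matches.
Step 5: x = 3*(638) + (1)*(192) + (5) = 2111 — consistent with the printout.
Step 6: x = 3*(2111) + (1)*(638) + (5) = 6976 — first mismatch against the printout.
Step 6 is the first one off; corrected, x = 6976.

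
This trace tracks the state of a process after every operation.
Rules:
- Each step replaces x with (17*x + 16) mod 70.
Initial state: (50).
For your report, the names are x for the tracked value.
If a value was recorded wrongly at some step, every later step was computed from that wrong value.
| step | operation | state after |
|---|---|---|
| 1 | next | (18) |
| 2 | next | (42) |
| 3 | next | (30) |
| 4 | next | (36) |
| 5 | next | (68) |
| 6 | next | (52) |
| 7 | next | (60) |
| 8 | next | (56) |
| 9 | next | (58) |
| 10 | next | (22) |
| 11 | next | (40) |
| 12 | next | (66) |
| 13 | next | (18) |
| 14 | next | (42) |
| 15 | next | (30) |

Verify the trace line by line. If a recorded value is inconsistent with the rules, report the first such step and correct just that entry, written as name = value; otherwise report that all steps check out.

step 1, x = 26

Recomputing the run from the initial state:
step 1: x = 26
step 2: x = 38
step 3: x = 32
step 4: x = 0
step 5: x = 16
step 6: x = 8
step 7: x = 12
step 8: x = 10
step 9: x = 46
step 10: x = 28
step 11: x = 2
step 12: x = 50
step 13: x = 26
step 14: x = 38
step 15: x = 32
The first disagreement with the trace is at step 1, where the value should be x = 26.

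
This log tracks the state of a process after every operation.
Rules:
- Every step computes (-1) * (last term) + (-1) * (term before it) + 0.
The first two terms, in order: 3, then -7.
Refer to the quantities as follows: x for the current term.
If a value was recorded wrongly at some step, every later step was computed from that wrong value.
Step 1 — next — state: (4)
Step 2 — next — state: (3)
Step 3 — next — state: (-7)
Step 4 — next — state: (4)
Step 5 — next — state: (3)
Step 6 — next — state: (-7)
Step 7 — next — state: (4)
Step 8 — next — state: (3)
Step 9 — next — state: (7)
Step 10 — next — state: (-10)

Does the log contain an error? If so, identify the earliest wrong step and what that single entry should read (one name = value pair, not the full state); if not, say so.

Recomputing the run from the initial state:
step 1: x = 4
step 2: x = 3
step 3: x = -7
step 4: x = 4
step 5: x = 3
step 6: x = -7
step 7: x = 4
step 8: x = 3
step 9: x = -7
step 10: x = 4
The first disagreement with the log is at step 9, where the value should be x = -7.

step 9, x = -7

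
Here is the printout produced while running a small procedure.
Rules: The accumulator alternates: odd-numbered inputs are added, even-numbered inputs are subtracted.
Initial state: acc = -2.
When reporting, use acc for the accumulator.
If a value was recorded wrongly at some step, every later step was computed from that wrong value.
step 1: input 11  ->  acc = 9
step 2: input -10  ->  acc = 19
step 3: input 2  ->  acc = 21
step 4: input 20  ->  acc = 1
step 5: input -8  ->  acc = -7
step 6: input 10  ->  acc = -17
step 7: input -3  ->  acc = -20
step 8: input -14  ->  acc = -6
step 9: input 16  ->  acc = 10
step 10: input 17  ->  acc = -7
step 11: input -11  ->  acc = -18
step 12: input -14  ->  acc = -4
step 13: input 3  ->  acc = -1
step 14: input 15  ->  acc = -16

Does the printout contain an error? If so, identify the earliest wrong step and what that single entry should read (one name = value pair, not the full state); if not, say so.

Recomputing the run from the initial state:
step 1: acc = 9
step 2: acc = 19
step 3: acc = 21
step 4: acc = 1
step 5: acc = -7
step 6: acc = -17
step 7: acc = -20
step 8: acc = -6
step 9: acc = 10
step 10: acc = -7
step 11: acc = -18
step 12: acc = -4
step 13: acc = -1
step 14: acc = -16
This matches the printout at every step.

no error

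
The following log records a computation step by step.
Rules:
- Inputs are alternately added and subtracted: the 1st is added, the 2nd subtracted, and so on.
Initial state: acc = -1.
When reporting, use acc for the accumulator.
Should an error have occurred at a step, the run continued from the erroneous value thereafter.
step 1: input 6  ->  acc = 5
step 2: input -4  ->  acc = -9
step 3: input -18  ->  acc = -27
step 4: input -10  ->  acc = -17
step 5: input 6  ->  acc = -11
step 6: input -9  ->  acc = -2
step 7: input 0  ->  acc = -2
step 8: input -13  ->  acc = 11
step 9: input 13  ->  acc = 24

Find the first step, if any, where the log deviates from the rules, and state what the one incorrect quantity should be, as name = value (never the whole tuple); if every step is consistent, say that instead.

Recomputing the run from the initial state:
step 1: acc = 5
step 2: acc = 9
step 3: acc = -9
step 4: acc = 1
step 5: acc = 7
step 6: acc = 16
step 7: acc = 16
step 8: acc = 29
step 9: acc = 42
The first disagreement with the log is at step 2, where the value should be acc = 9.

step 2, acc = 9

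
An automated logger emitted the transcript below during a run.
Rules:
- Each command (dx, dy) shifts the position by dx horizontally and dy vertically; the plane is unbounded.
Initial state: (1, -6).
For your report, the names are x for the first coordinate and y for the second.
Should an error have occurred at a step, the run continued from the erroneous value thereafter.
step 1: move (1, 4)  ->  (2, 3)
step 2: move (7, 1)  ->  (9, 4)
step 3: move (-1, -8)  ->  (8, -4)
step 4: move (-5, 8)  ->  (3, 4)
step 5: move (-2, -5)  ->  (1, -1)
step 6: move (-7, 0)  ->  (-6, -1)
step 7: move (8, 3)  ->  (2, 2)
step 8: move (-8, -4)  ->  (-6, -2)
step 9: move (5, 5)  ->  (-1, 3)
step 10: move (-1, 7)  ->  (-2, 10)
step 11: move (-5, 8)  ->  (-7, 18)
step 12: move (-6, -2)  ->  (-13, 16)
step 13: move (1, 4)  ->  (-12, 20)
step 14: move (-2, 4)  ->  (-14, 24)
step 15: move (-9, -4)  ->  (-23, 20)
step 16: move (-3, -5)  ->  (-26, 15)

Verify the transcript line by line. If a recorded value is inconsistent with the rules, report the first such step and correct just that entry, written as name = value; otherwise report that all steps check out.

step 1, y = -2

1. x = 1 + (1) = 2, y = -6 + (4) = -2 (first mismatch against the transcript)
The audit stops at step 1: the recorded entry is wrong and should be y = -2.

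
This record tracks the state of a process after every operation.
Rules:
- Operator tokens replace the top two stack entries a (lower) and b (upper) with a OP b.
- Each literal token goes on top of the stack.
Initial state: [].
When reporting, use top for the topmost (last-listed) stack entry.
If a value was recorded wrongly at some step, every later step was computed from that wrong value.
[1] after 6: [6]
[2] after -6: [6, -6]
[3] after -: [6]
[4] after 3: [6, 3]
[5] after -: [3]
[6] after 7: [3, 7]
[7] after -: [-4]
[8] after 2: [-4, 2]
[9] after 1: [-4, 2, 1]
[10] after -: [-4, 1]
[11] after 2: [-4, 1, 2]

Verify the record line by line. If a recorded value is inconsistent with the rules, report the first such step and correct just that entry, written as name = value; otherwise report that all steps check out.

Recomputing the run from the initial state:
step 1: [6]
step 2: [6, -6]
step 3: [12]
step 4: [12, 3]
step 5: [9]
step 6: [9, 7]
step 7: [2]
step 8: [2, 2]
step 9: [2, 2, 1]
step 10: [2, 1]
step 11: [2, 1, 2]
The first disagreement with the record is at step 3, where the value should be top = 12.

step 3, top = 12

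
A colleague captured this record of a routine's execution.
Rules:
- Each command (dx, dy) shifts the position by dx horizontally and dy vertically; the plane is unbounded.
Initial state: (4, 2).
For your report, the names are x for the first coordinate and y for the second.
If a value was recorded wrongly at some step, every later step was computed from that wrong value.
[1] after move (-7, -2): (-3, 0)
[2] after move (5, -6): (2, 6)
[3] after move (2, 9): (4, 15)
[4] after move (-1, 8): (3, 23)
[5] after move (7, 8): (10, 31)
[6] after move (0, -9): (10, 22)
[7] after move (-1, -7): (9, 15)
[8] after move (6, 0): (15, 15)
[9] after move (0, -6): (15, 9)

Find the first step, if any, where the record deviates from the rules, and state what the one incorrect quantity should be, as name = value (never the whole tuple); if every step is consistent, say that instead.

step 2, y = -6

Step 1: x = 4 + (-7) = -3, y = 2 + (-2) = 0 — no discrepancy.
Step 2: x = -3 + (5) = 2, y = 0 + (-6) = -6 — this is not what the record shows.
First deviation found at step 2; the corrected entry is y = -6.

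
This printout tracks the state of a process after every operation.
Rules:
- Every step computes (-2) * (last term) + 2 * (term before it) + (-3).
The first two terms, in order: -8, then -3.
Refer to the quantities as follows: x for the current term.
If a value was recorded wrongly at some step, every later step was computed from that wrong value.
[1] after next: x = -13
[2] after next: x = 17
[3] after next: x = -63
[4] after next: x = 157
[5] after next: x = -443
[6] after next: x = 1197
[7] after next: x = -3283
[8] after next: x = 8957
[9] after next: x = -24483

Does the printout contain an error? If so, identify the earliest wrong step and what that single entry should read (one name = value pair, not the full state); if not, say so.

step 1: x = -2*(-3) + (2)*(-8) + (-3) = -13 -> matches
step 2: x = -2*(-13) + (2)*(-3) + (-3) = 17 -> confirmed correct
step 3: x = -2*(17) + (2)*(-13) + (-3) = -63 -> consistent with the printout
step 4: x = -2*(-63) + (2)*(17) + (-3) = 157 -> no discrepancy
step 5: x = -2*(157) + (2)*(-63) + (-3) = -443 -> consistent with the printout
step 6: x = -2*(-443) + (2)*(157) + (-3) = 1197 -> consistent with the printout
step 7: x = -2*(1197) + (2)*(-443) + (-3) = -3283 -> no discrepancy
step 8: x = -2*(-3283) + (2)*(1197) + (-3) = 8957 -> checks out
step 9: x = -2*(8957) + (2)*(-3283) + (-3) = -24483 -> agrees with the printout
No step deviates from the rules.

no error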